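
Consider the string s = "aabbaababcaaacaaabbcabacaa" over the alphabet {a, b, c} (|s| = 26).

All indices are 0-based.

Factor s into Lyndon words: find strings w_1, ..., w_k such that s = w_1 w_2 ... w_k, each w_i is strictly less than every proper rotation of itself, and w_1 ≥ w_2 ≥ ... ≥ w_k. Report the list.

["aabb", "aababc", "aaac", "aaabbcabac", "a", "a"]

emit factor 1: 'aabb' (i=0, period=4)
emit factor 2: 'aababc' (i=4, period=6)
emit factor 3: 'aaac' (i=10, period=4)
emit factor 4: 'aaabbcabac' (i=14, period=10)
emit factor 5: 'a' (i=24, period=1)
emit factor 6: 'a' (i=25, period=1)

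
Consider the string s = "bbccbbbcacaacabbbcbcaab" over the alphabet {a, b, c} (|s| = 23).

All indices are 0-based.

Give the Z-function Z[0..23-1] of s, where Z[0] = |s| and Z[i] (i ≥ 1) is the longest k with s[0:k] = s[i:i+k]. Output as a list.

[23, 1, 0, 0, 2, 3, 1, 0, 0, 0, 0, 0, 0, 0, 2, 3, 1, 0, 1, 0, 0, 0, 1]

Z[0]=23
i=1: outside box; Z[1]=1 grow→box=[1,2)
i=2: outside box; Z[2]=0
i=3: outside box; Z[3]=0
i=4: outside box; Z[4]=2 grow→box=[4,6)
i=5: min(r-i=1, Z[1]=1)=1; Z[5]=3 grow→box=[5,8)
i=6: min(r-i=2, Z[1]=1)=1; Z[6]=1
i=7: min(r-i=1, Z[2]=0)=0; Z[7]=0
i=8: outside box; Z[8]=0
i=9: outside box; Z[9]=0
i=10: outside box; Z[10]=0
i=11: outside box; Z[11]=0
i=12: outside box; Z[12]=0
i=13: outside box; Z[13]=0
i=14: outside box; Z[14]=2 grow→box=[14,16)
i=15: min(r-i=1, Z[1]=1)=1; Z[15]=3 grow→box=[15,18)
i=16: min(r-i=2, Z[1]=1)=1; Z[16]=1
i=17: min(r-i=1, Z[2]=0)=0; Z[17]=0
i=18: outside box; Z[18]=1 grow→box=[18,19)
i=19: outside box; Z[19]=0
i=20: outside box; Z[20]=0
i=21: outside box; Z[21]=0
i=22: outside box; Z[22]=1 grow→box=[22,23)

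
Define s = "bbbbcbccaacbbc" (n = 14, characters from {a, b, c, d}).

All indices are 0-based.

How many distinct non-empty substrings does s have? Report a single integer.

86

rank | idx | suffix
   0 |   8 | aacbbc
   1 |   9 | acbbc
   2 |   0 | bbbbcbccaacbbc
   3 |   1 | bbbcbccaacbbc
   4 |  11 | bbc
   5 |   2 | bbcbccaacbbc
   6 |  12 | bc
   7 |   3 | bcbccaacbbc
   8 |   5 | bccaacbbc
   9 |  13 | c
  10 |   7 | caacbbc
  11 |  10 | cbbc
  12 |   4 | cbccaacbbc
  13 |   6 | ccaacbbc

SA = [8, 9, 0, 1, 11, 2, 12, 3, 5, 13, 7, 10, 4, 6]
rank  pair      lcp
   1  s[8:],s[9:]  1  'a'
   2  s[9:],s[0:]  0  ''
   3  s[0:],s[1:]  3  'bbb'
   4  s[1:],s[11:]  2  'bb'
   5  s[11:],s[2:]  3  'bbc'
   6  s[2:],s[12:]  1  'b'
   7  s[12:],s[3:]  2  'bc'
   8  s[3:],s[5:]  2  'bc'
   9  s[5:],s[13:]  0  ''
  10  s[13:],s[7:]  1  'c'
  11  s[7:],s[10:]  1  'c'
  12  s[10:],s[4:]  2  'cb'
  13  s[4:],s[6:]  1  'c'

n(n+1)/2 = 14·15/2 = 105
Σ LCP = 0 + 1 + 0 + 3 + 2 + 3 + 1 + 2 + 2 + 0 + 1 + 1 + 2 + 1 = 19
distinct = 105 − 19 = 86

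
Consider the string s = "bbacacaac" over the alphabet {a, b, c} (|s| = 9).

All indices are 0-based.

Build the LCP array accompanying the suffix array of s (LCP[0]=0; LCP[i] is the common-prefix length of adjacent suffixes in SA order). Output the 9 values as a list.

rank→(start, suffix):
  0 → (6, 'aac')
  1 → (7, 'ac')
  2 → (4, 'acaac')
  3 → (2, 'acacaac')
  4 → (1, 'bacacaac')
  5 → (0, 'bbacacaac')
  6 → (8, 'c')
  7 → (5, 'caac')
  8 → (3, 'cacaac')

SA = [6, 7, 4, 2, 1, 0, 8, 5, 3]
rank  pair      lcp
   1  s[6:],s[7:]  1  'a'
   2  s[7:],s[4:]  2  'ac'
   3  s[4:],s[2:]  3  'aca'
   4  s[2:],s[1:]  0  ''
   5  s[1:],s[0:]  1  'b'
   6  s[0:],s[8:]  0  ''
   7  s[8:],s[5:]  1  'c'
   8  s[5:],s[3:]  2  'ca'

[0, 1, 2, 3, 0, 1, 0, 1, 2]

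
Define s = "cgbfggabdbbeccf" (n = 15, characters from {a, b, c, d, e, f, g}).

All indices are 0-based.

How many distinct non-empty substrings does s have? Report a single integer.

112

rank | idx | suffix
   0 |   6 | abdbbeccf
   1 |   9 | bbeccf
   2 |   7 | bdbbeccf
   3 |  10 | beccf
   4 |   2 | bfggabdbbeccf
   5 |  12 | ccf
   6 |  13 | cf
   7 |   0 | cgbfggabdbbeccf
   8 |   8 | dbbeccf
   9 |  11 | eccf
  10 |  14 | f
  11 |   3 | fggabdbbeccf
  12 |   5 | gabdbbeccf
  13 |   1 | gbfggabdbbeccf
  14 |   4 | ggabdbbeccf

SA = [6, 9, 7, 10, 2, 12, 13, 0, 8, 11, 14, 3, 5, 1, 4]
[i] adj suffixes → lcp
  [1] 6/9 → 0 ('')
  [2] 9/7 → 1 ('b')
  [3] 7/10 → 1 ('b')
  [4] 10/2 → 1 ('b')
  [5] 2/12 → 0 ('')
  [6] 12/13 → 1 ('c')
  [7] 13/0 → 1 ('c')
  [8] 0/8 → 0 ('')
  [9] 8/11 → 0 ('')
  [10] 11/14 → 0 ('')
  [11] 14/3 → 1 ('f')
  [12] 3/5 → 0 ('')
  [13] 5/1 → 1 ('g')
  [14] 1/4 → 1 ('g')

n(n+1)/2 = 15·16/2 = 120
Σ LCP = 0 + 0 + 1 + 1 + 1 + 0 + 1 + 1 + 0 + 0 + 0 + 1 + 0 + 1 + 1 = 8
distinct = 120 − 8 = 112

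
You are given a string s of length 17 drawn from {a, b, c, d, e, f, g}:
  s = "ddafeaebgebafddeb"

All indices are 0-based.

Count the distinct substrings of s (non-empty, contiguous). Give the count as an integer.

sorted suffixes:
  #0 SA[0]=5  'aebgebafddeb'
  #1 SA[1]=11  'afddeb'
  #2 SA[2]=2  'afeaebgebafddeb'
  #3 SA[3]=16  'b'
  #4 SA[4]=10  'bafddeb'
  #5 SA[5]=7  'bgebafddeb'
  #6 SA[6]=1  'dafeaebgebafddeb'
  #7 SA[7]=0  'ddafeaebgebafddeb'
  #8 SA[8]=13  'ddeb'
  #9 SA[9]=14  'deb'
  #10 SA[10]=4  'eaebgebafddeb'
  #11 SA[11]=15  'eb'
  #12 SA[12]=9  'ebafddeb'
  #13 SA[13]=6  'ebgebafddeb'
  #14 SA[14]=12  'fddeb'
  #15 SA[15]=3  'feaebgebafddeb'
  #16 SA[16]=8  'gebafddeb'

SA = [5, 11, 2, 16, 10, 7, 1, 0, 13, 14, 4, 15, 9, 6, 12, 3, 8]
rank  pair      lcp
   1  s[5:],s[11:]  1  'a'
   2  s[11:],s[2:]  2  'af'
   3  s[2:],s[16:]  0  ''
   4  s[16:],s[10:]  1  'b'
   5  s[10:],s[7:]  1  'b'
   6  s[7:],s[1:]  0  ''
   7  s[1:],s[0:]  1  'd'
   8  s[0:],s[13:]  2  'dd'
   9  s[13:],s[14:]  1  'd'
  10  s[14:],s[4:]  0  ''
  11  s[4:],s[15:]  1  'e'
  12  s[15:],s[9:]  2  'eb'
  13  s[9:],s[6:]  2  'eb'
  14  s[6:],s[12:]  0  ''
  15  s[12:],s[3:]  1  'f'
  16  s[3:],s[8:]  0  ''

n(n+1)/2 = 17·18/2 = 153
Σ LCP = 0 + 1 + 2 + 0 + 1 + 1 + 0 + 1 + 2 + 1 + 0 + 1 + 2 + 2 + 0 + 1 + 0 = 15
distinct = 153 − 15 = 138

138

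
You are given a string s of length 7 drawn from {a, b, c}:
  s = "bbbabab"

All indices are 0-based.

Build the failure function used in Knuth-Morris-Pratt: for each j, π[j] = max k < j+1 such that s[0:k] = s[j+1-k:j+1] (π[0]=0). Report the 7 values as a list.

[0, 1, 2, 0, 1, 0, 1]

π[0] = 0
j=1 s[j]='b': π[1]=1 (border 'b')
j=2 s[j]='b': π[2]=2 (border 'bb')
j=3 s[j]='a': k: 2→1→0; π[3]=0 (border '')
j=4 s[j]='b': π[4]=1 (border 'b')
j=5 s[j]='a': k: 1→0; π[5]=0 (border '')
j=6 s[j]='b': π[6]=1 (border 'b')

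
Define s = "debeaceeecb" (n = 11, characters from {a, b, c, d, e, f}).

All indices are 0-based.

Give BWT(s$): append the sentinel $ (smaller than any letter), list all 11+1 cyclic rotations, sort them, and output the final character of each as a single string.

rank  rotation      last
    0  $debeaceeecb  b
    1  aceeecb$debe  e
    2  b$debeaceeec  c
    3  beaceeecb$de  e
    4  cb$debeaceee  e
    5  ceeecb$debea  a
    6  debeaceeecb$  $
    7  eaceeecb$deb  b
    8  ebeaceeecb$d  d
    9  ecb$debeacee  e
   10  eecb$debeace  e
   11  eeecb$debeac  c

beceea$bdeec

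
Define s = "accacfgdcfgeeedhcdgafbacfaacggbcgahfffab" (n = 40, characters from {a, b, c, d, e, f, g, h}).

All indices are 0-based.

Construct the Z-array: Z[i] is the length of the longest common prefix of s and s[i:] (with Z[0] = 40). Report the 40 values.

[40, 0, 0, 2, 0, 0, 0, 0, 0, 0, 0, 0, 0, 0, 0, 0, 0, 0, 0, 1, 0, 0, 2, 0, 0, 1, 2, 0, 0, 0, 0, 0, 0, 1, 0, 0, 0, 0, 1, 0]

Z[0]=40
i=1: outside box; Z[1]=0
i=2: outside box; Z[2]=0
i=3: outside box; Z[3]=2 scan→box=[3,5)
i=4: min(r-i=1, Z[1]=0)=0; Z[4]=0
i=5: outside box; Z[5]=0
i=6: outside box; Z[6]=0
i=7: outside box; Z[7]=0
i=8: outside box; Z[8]=0
i=9: outside box; Z[9]=0
i=10: outside box; Z[10]=0
i=11: outside box; Z[11]=0
i=12: outside box; Z[12]=0
i=13: outside box; Z[13]=0
i=14: outside box; Z[14]=0
i=15: outside box; Z[15]=0
i=16: outside box; Z[16]=0
i=17: outside box; Z[17]=0
i=18: outside box; Z[18]=0
i=19: outside box; Z[19]=1 scan→box=[19,20)
i=20: outside box; Z[20]=0
i=21: outside box; Z[21]=0
i=22: outside box; Z[22]=2 scan→box=[22,24)
i=23: min(r-i=1, Z[1]=0)=0; Z[23]=0
i=24: outside box; Z[24]=0
i=25: outside box; Z[25]=1 scan→box=[25,26)
i=26: outside box; Z[26]=2 scan→box=[26,28)
i=27: min(r-i=1, Z[1]=0)=0; Z[27]=0
i=28: outside box; Z[28]=0
i=29: outside box; Z[29]=0
i=30: outside box; Z[30]=0
i=31: outside box; Z[31]=0
i=32: outside box; Z[32]=0
i=33: outside box; Z[33]=1 scan→box=[33,34)
i=34: outside box; Z[34]=0
i=35: outside box; Z[35]=0
i=36: outside box; Z[36]=0
i=37: outside box; Z[37]=0
i=38: outside box; Z[38]=1 scan→box=[38,39)
i=39: outside box; Z[39]=0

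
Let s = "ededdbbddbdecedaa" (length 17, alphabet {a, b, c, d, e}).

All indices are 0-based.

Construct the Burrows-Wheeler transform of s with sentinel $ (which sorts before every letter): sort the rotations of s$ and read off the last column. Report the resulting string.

rank  rotation            last
    0  $ededdbbddbdecedaa  a
    1  a$ededdbbddbdeceda  a
    2  aa$ededdbbddbdeced  d
    3  bbddbdecedaa$ededd  d
    4  bddbdecedaa$ededdb  b
    5  bdecedaa$ededdbbdd  d
    6  cedaa$ededdbbddbde  e
    7  daa$ededdbbddbdece  e
    8  dbbddbdecedaa$eded  d
    9  dbdecedaa$ededdbbd  d
   10  ddbbddbdecedaa$ede  e
   11  ddbdecedaa$ededdbb  b
   12  decedaa$ededdbbddb  b
   13  deddbbddbdecedaa$e  e
   14  ecedaa$ededdbbddbd  d
   15  edaa$ededdbbddbdec  c
   16  eddbbddbdecedaa$ed  d
   17  ededdbbddbdecedaa$  $

aaddbdeeddebbedcd$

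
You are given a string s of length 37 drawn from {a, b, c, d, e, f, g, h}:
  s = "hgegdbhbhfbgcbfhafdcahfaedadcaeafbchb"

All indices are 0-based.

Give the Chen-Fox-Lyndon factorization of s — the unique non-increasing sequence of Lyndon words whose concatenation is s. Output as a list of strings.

emit factor 1: 'h' (i=0, period=1)
emit factor 2: 'g' (i=1, period=1)
emit factor 3: 'eg' (i=2, period=2)
emit factor 4: 'd' (i=4, period=1)
emit factor 5: 'bhbhf' (i=5, period=5)
emit factor 6: 'bgc' (i=10, period=3)
emit factor 7: 'bfh' (i=13, period=3)
emit factor 8: 'afdcahf' (i=16, period=7)
emit factor 9: 'aed' (i=23, period=3)
emit factor 10: 'adcaeafbchb' (i=26, period=11)

["h", "g", "eg", "d", "bhbhf", "bgc", "bfh", "afdcahf", "aed", "adcaeafbchb"]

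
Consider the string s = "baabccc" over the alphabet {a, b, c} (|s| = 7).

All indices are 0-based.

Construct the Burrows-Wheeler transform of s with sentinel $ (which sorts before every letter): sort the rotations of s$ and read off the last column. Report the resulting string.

rank  rotation  last
    0  $baabccc  c
    1  aabccc$b  b
    2  abccc$ba  a
    3  baabccc$  $
    4  bccc$baa  a
    5  c$baabcc  c
    6  cc$baabc  c
    7  ccc$baab  b

cba$accb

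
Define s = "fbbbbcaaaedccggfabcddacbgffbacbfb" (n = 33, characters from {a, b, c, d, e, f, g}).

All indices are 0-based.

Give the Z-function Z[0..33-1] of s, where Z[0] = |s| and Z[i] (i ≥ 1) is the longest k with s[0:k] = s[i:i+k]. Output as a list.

Z[0]=33
i=1: outside box; Z[1]=0
i=2: outside box; Z[2]=0
i=3: outside box; Z[3]=0
i=4: outside box; Z[4]=0
i=5: outside box; Z[5]=0
i=6: outside box; Z[6]=0
i=7: outside box; Z[7]=0
i=8: outside box; Z[8]=0
i=9: outside box; Z[9]=0
i=10: outside box; Z[10]=0
i=11: outside box; Z[11]=0
i=12: outside box; Z[12]=0
i=13: outside box; Z[13]=0
i=14: outside box; Z[14]=0
i=15: outside box; Z[15]=1 grow→box=[15,16)
i=16: outside box; Z[16]=0
i=17: outside box; Z[17]=0
i=18: outside box; Z[18]=0
i=19: outside box; Z[19]=0
i=20: outside box; Z[20]=0
i=21: outside box; Z[21]=0
i=22: outside box; Z[22]=0
i=23: outside box; Z[23]=0
i=24: outside box; Z[24]=0
i=25: outside box; Z[25]=1 grow→box=[25,26)
i=26: outside box; Z[26]=2 grow→box=[26,28)
i=27: min(r-i=1, Z[1]=0)=0; Z[27]=0
i=28: outside box; Z[28]=0
i=29: outside box; Z[29]=0
i=30: outside box; Z[30]=0
i=31: outside box; Z[31]=2 grow→box=[31,33)
i=32: min(r-i=1, Z[1]=0)=0; Z[32]=0

[33, 0, 0, 0, 0, 0, 0, 0, 0, 0, 0, 0, 0, 0, 0, 1, 0, 0, 0, 0, 0, 0, 0, 0, 0, 1, 2, 0, 0, 0, 0, 2, 0]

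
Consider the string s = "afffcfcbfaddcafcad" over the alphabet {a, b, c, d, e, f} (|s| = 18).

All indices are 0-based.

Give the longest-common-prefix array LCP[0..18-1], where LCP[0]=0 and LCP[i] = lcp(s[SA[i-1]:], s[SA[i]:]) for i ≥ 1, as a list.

[0, 2, 1, 2, 0, 0, 2, 1, 1, 0, 1, 1, 0, 1, 2, 2, 1, 2]

rank | idx | suffix
   0 |  16 | ad
   1 |   9 | addcafcad
   2 |  13 | afcad
   3 |   0 | afffcfcbfaddcafcad
   4 |   7 | bfaddcafcad
   5 |  15 | cad
   6 |  12 | cafcad
   7 |   6 | cbfaddcafcad
   8 |   4 | cfcbfaddcafcad
   9 |  17 | d
  10 |  11 | dcafcad
  11 |  10 | ddcafcad
  12 |   8 | faddcafcad
  13 |  14 | fcad
  14 |   5 | fcbfaddcafcad
  15 |   3 | fcfcbfaddcafcad
  16 |   2 | ffcfcbfaddcafcad
  17 |   1 | fffcfcbfaddcafcad

SA = [16, 9, 13, 0, 7, 15, 12, 6, 4, 17, 11, 10, 8, 14, 5, 3, 2, 1]
i: (SA[i-1],SA[i]) lcp shared
  1: (16,9) 2 'ad'
  2: (9,13) 1 'a'
  3: (13,0) 2 'af'
  4: (0,7) 0 ''
  5: (7,15) 0 ''
  6: (15,12) 2 'ca'
  7: (12,6) 1 'c'
  8: (6,4) 1 'c'
  9: (4,17) 0 ''
  10: (17,11) 1 'd'
  11: (11,10) 1 'd'
  12: (10,8) 0 ''
  13: (8,14) 1 'f'
  14: (14,5) 2 'fc'
  15: (5,3) 2 'fc'
  16: (3,2) 1 'f'
  17: (2,1) 2 'ff'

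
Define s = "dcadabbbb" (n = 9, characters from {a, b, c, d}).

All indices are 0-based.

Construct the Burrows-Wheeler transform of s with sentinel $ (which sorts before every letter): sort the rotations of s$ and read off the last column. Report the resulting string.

bdcbbbada$

rank  rotation    last
    0  $dcadabbbb  b
    1  abbbb$dcad  d
    2  adabbbb$dc  c
    3  b$dcadabbb  b
    4  bb$dcadabb  b
    5  bbb$dcadab  b
    6  bbbb$dcada  a
    7  cadabbbb$d  d
    8  dabbbb$dca  a
    9  dcadabbbb$  $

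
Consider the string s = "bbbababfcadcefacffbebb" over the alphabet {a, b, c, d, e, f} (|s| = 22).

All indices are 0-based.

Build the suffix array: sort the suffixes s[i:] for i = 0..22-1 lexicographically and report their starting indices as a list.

rank→(start, suffix):
  0 → (3, 'ababfcadcefacffbebb')
  1 → (5, 'abfcadcefacffbebb')
  2 → (14, 'acffbebb')
  3 → (9, 'adcefacffbebb')
  4 → (21, 'b')
  5 → (2, 'bababfcadcefacffbebb')
  6 → (4, 'babfcadcefacffbebb')
  7 → (20, 'bb')
  8 → (1, 'bbababfcadcefacffbebb')
  9 → (0, 'bbbababfcadcefacffbebb')
  10 → (18, 'bebb')
  11 → (6, 'bfcadcefacffbebb')
  12 → (8, 'cadcefacffbebb')
  13 → (11, 'cefacffbebb')
  14 → (15, 'cffbebb')
  15 → (10, 'dcefacffbebb')
  16 → (19, 'ebb')
  17 → (12, 'efacffbebb')
  18 → (13, 'facffbebb')
  19 → (17, 'fbebb')
  20 → (7, 'fcadcefacffbebb')
  21 → (16, 'ffbebb')

[3, 5, 14, 9, 21, 2, 4, 20, 1, 0, 18, 6, 8, 11, 15, 10, 19, 12, 13, 17, 7, 16]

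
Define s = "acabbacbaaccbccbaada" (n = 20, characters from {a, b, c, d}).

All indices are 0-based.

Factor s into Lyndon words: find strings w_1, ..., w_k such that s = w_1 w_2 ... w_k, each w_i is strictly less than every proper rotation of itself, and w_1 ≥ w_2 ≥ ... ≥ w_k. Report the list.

["ac", "abbacb", "aaccbccbaad", "a"]

emit factor 1: 'ac' (i=0, period=2)
emit factor 2: 'abbacb' (i=2, period=6)
emit factor 3: 'aaccbccbaad' (i=8, period=11)
emit factor 4: 'a' (i=19, period=1)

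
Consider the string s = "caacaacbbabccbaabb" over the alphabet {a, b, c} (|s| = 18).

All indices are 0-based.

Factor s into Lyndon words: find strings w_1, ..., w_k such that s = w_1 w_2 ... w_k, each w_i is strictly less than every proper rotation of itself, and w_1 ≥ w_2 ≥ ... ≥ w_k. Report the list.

["c", "aacaacbbabccb", "aabb"]

emit factor 1: 'c' (i=0, period=1)
emit factor 2: 'aacaacbbabccb' (i=1, period=13)
emit factor 3: 'aabb' (i=14, period=4)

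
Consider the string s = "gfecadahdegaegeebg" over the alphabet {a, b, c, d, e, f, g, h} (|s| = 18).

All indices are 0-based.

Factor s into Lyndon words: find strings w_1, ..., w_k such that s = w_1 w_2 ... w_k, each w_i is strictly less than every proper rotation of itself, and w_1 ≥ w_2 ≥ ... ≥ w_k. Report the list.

emit factor 1: 'g' (i=0, period=1)
emit factor 2: 'f' (i=1, period=1)
emit factor 3: 'e' (i=2, period=1)
emit factor 4: 'c' (i=3, period=1)
emit factor 5: 'adahdegaegeebg' (i=4, period=14)

["g", "f", "e", "c", "adahdegaegeebg"]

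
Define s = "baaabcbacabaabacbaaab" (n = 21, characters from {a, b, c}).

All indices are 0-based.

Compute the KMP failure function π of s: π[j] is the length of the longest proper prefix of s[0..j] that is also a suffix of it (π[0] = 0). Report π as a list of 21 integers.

π[0] = 0
j=1 s[j]='a': π[1]=0 (border '')
j=2 s[j]='a': π[2]=0 (border '')
j=3 s[j]='a': π[3]=0 (border '')
j=4 s[j]='b': π[4]=1 (border 'b')
j=5 s[j]='c': k: 1→0; π[5]=0 (border '')
j=6 s[j]='b': π[6]=1 (border 'b')
j=7 s[j]='a': π[7]=2 (border 'ba')
j=8 s[j]='c': k: 2→0; π[8]=0 (border '')
j=9 s[j]='a': π[9]=0 (border '')
j=10 s[j]='b': π[10]=1 (border 'b')
j=11 s[j]='a': π[11]=2 (border 'ba')
j=12 s[j]='a': π[12]=3 (border 'baa')
j=13 s[j]='b': k: 3→0; π[13]=1 (border 'b')
j=14 s[j]='a': π[14]=2 (border 'ba')
j=15 s[j]='c': k: 2→0; π[15]=0 (border '')
j=16 s[j]='b': π[16]=1 (border 'b')
j=17 s[j]='a': π[17]=2 (border 'ba')
j=18 s[j]='a': π[18]=3 (border 'baa')
j=19 s[j]='a': π[19]=4 (border 'baaa')
j=20 s[j]='b': π[20]=5 (border 'baaab')

[0, 0, 0, 0, 1, 0, 1, 2, 0, 0, 1, 2, 3, 1, 2, 0, 1, 2, 3, 4, 5]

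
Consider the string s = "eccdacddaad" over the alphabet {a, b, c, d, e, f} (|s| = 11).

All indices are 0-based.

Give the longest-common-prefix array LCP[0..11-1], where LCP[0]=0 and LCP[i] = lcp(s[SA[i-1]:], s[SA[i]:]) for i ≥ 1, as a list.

[0, 1, 1, 0, 1, 2, 0, 1, 2, 1, 0]

rank | idx | suffix
   0 |   8 | aad
   1 |   4 | acddaad
   2 |   9 | ad
   3 |   1 | ccdacddaad
   4 |   2 | cdacddaad
   5 |   5 | cddaad
   6 |  10 | d
   7 |   7 | daad
   8 |   3 | dacddaad
   9 |   6 | ddaad
  10 |   0 | eccdacddaad

SA = [8, 4, 9, 1, 2, 5, 10, 7, 3, 6, 0]
[i] adj suffixes → lcp
  [1] 8/4 → 1 ('a')
  [2] 4/9 → 1 ('a')
  [3] 9/1 → 0 ('')
  [4] 1/2 → 1 ('c')
  [5] 2/5 → 2 ('cd')
  [6] 5/10 → 0 ('')
  [7] 10/7 → 1 ('d')
  [8] 7/3 → 2 ('da')
  [9] 3/6 → 1 ('d')
  [10] 6/0 → 0 ('')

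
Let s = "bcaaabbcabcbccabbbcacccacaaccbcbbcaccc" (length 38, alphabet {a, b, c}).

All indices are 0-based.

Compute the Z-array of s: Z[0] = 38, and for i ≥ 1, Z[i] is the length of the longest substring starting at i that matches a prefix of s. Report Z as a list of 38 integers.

Z[0]=38
i=1: i≥r, start 0; Z[1]=0
i=2: i≥r, start 0; Z[2]=0
i=3: i≥r, start 0; Z[3]=0
i=4: i≥r, start 0; Z[4]=0
i=5: i≥r, start 0; Z[5]=1 grow→box=[5,6)
i=6: i≥r, start 0; Z[6]=3 grow→box=[6,9)
i=7: min(r-i=2, Z[1]=0)=0; Z[7]=0
i=8: min(r-i=1, Z[2]=0)=0; Z[8]=0
i=9: i≥r, start 0; Z[9]=2 grow→box=[9,11)
i=10: min(r-i=1, Z[1]=0)=0; Z[10]=0
i=11: i≥r, start 0; Z[11]=2 grow→box=[11,13)
i=12: min(r-i=1, Z[1]=0)=0; Z[12]=0
i=13: i≥r, start 0; Z[13]=0
i=14: i≥r, start 0; Z[14]=0
i=15: i≥r, start 0; Z[15]=1 grow→box=[15,16)
i=16: i≥r, start 0; Z[16]=1 grow→box=[16,17)
i=17: i≥r, start 0; Z[17]=3 grow→box=[17,20)
i=18: min(r-i=2, Z[1]=0)=0; Z[18]=0
i=19: min(r-i=1, Z[2]=0)=0; Z[19]=0
i=20: i≥r, start 0; Z[20]=0
i=21: i≥r, start 0; Z[21]=0
i=22: i≥r, start 0; Z[22]=0
i=23: i≥r, start 0; Z[23]=0
i=24: i≥r, start 0; Z[24]=0
i=25: i≥r, start 0; Z[25]=0
i=26: i≥r, start 0; Z[26]=0
i=27: i≥r, start 0; Z[27]=0
i=28: i≥r, start 0; Z[28]=0
i=29: i≥r, start 0; Z[29]=2 grow→box=[29,31)
i=30: min(r-i=1, Z[1]=0)=0; Z[30]=0
i=31: i≥r, start 0; Z[31]=1 grow→box=[31,32)
i=32: i≥r, start 0; Z[32]=3 grow→box=[32,35)
i=33: min(r-i=2, Z[1]=0)=0; Z[33]=0
i=34: min(r-i=1, Z[2]=0)=0; Z[34]=0
i=35: i≥r, start 0; Z[35]=0
i=36: i≥r, start 0; Z[36]=0
i=37: i≥r, start 0; Z[37]=0

[38, 0, 0, 0, 0, 1, 3, 0, 0, 2, 0, 2, 0, 0, 0, 1, 1, 3, 0, 0, 0, 0, 0, 0, 0, 0, 0, 0, 0, 2, 0, 1, 3, 0, 0, 0, 0, 0]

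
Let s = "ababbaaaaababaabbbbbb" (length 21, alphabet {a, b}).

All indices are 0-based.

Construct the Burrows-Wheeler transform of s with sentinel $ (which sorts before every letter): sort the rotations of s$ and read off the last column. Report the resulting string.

rank  rotation                last
    0  $ababbaaaaababaabbbbbb  b
    1  aaaaababaabbbbbb$ababb  b
    2  aaaababaabbbbbb$ababba  a
    3  aaababaabbbbbb$ababbaa  a
    4  aababaabbbbbb$ababbaaa  a
    5  aabbbbbb$ababbaaaaabab  b
    6  abaabbbbbb$ababbaaaaab  b
    7  ababaabbbbbb$ababbaaaa  a
    8  ababbaaaaababaabbbbbb$  $
    9  abbaaaaababaabbbbbb$ab  b
   10  abbbbbb$ababbaaaaababa  a
   11  b$ababbaaaaababaabbbbb  b
   12  baaaaababaabbbbbb$abab  b
   13  baabbbbbb$ababbaaaaaba  a
   14  babaabbbbbb$ababbaaaaa  a
   15  babbaaaaababaabbbbbb$a  a
   16  bb$ababbaaaaababaabbbb  b
   17  bbaaaaababaabbbbbb$aba  a
   18  bbb$ababbaaaaababaabbb  b
   19  bbbb$ababbaaaaababaabb  b
   20  bbbbb$ababbaaaaababaab  b
   21  bbbbbb$ababbaaaaababaa  a

bbaaabba$babbaaababbba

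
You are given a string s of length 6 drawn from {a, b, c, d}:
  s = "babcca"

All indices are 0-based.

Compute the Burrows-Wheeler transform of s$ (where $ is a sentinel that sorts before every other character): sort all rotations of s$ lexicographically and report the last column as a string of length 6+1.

acb$acb

rank  rotation last
    0  $babcca  a
    1  a$babcc  c
    2  abcca$b  b
    3  babcca$  $
    4  bcca$ba  a
    5  ca$babc  c
    6  cca$bab  b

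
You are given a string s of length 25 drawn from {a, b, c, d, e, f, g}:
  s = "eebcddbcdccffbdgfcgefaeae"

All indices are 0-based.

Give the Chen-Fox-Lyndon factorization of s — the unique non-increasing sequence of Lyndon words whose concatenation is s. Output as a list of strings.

emit factor 1: 'e' (i=0, period=1)
emit factor 2: 'e' (i=1, period=1)
emit factor 3: 'bcdd' (i=2, period=4)
emit factor 4: 'bcdccffbdgfcgef' (i=6, period=15)
emit factor 5: 'ae' (i=21, period=2)
emit factor 6: 'ae' (i=23, period=2)

["e", "e", "bcdd", "bcdccffbdgfcgef", "ae", "ae"]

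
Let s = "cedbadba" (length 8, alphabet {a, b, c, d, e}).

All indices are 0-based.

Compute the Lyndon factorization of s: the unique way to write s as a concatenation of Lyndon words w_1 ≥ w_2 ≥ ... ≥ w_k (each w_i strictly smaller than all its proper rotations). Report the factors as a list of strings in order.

["ced", "b", "adb", "a"]

emit factor 1: 'ced' (i=0, period=3)
emit factor 2: 'b' (i=3, period=1)
emit factor 3: 'adb' (i=4, period=3)
emit factor 4: 'a' (i=7, period=1)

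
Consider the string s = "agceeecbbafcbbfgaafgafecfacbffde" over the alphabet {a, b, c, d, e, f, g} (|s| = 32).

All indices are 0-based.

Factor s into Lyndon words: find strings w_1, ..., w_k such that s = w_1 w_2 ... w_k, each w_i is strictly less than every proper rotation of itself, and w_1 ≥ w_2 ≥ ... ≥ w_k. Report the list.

emit factor 1: 'agceeecbb' (i=0, period=9)
emit factor 2: 'afcbbfg' (i=9, period=7)
emit factor 3: 'aafgafecfacbffde' (i=16, period=16)

["agceeecbb", "afcbbfg", "aafgafecfacbffde"]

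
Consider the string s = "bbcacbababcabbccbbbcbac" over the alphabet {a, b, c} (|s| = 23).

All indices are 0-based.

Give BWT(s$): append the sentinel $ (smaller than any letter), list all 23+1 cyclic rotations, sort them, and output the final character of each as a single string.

rank  rotation                  last
    0  $bbcacbababcabbccbbbcbac  c
    1  ababcabbccbbbcbac$bbcacb  b
    2  abbccbbbcbac$bbcacbababc  c
    3  abcabbccbbbcbac$bbcacbab  b
    4  ac$bbcacbababcabbccbbbcb  b
    5  acbababcabbccbbbcbac$bbc  c
    6  bababcabbccbbbcbac$bbcac  c
    7  babcabbccbbbcbac$bbcacba  a
    8  bac$bbcacbababcabbccbbbc  c
    9  bbbcbac$bbcacbababcabbcc  c
   10  bbcacbababcabbccbbbcbac$  $
   11  bbcbac$bbcacbababcabbccb  b
   12  bbccbbbcbac$bbcacbababca  a
   13  bcabbccbbbcbac$bbcacbaba  a
   14  bcacbababcabbccbbbcbac$b  b
   15  bcbac$bbcacbababcabbccbb  b
   16  bccbbbcbac$bbcacbababcab  b
   17  c$bbcacbababcabbccbbbcba  a
   18  cabbccbbbcbac$bbcacbabab  b
   19  cacbababcabbccbbbcbac$bb  b
   20  cbababcabbccbbbcbac$bbca  a
   21  cbac$bbcacbababcabbccbbb  b
   22  cbbbcbac$bbcacbababcabbc  c
   23  ccbbbcbac$bbcacbababcabb  b

cbcbbccacc$baabbbabbabcb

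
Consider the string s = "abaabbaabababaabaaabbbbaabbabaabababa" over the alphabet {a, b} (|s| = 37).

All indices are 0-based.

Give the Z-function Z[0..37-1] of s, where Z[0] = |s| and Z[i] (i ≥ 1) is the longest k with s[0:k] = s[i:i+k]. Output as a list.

Z[0]=37
i=1: fresh scan; Z[1]=0
i=2: fresh scan; Z[2]=1 extend→box=[2,3)
i=3: fresh scan; Z[3]=2 extend→box=[3,5)
i=4: min(r-i=1, Z[1]=0)=0; Z[4]=0
i=5: fresh scan; Z[5]=0
i=6: fresh scan; Z[6]=1 extend→box=[6,7)
i=7: fresh scan; Z[7]=3 extend→box=[7,10)
i=8: min(r-i=2, Z[1]=0)=0; Z[8]=0
i=9: min(r-i=1, Z[2]=1)=1; Z[9]=3 extend→box=[9,12)
i=10: min(r-i=2, Z[1]=0)=0; Z[10]=0
i=11: min(r-i=1, Z[2]=1)=1; Z[11]=5 extend→box=[11,16)
i=12: min(r-i=4, Z[1]=0)=0; Z[12]=0
i=13: min(r-i=3, Z[2]=1)=1; Z[13]=1
i=14: min(r-i=2, Z[3]=2)=2; Z[14]=4 extend→box=[14,18)
i=15: min(r-i=3, Z[1]=0)=0; Z[15]=0
i=16: min(r-i=2, Z[2]=1)=1; Z[16]=1
i=17: min(r-i=1, Z[3]=2)=1; Z[17]=1
i=18: fresh scan; Z[18]=2 extend→box=[18,20)
i=19: min(r-i=1, Z[1]=0)=0; Z[19]=0
i=20: fresh scan; Z[20]=0
i=21: fresh scan; Z[21]=0
i=22: fresh scan; Z[22]=0
i=23: fresh scan; Z[23]=1 extend→box=[23,24)
i=24: fresh scan; Z[24]=2 extend→box=[24,26)
i=25: min(r-i=1, Z[1]=0)=0; Z[25]=0
i=26: fresh scan; Z[26]=0
i=27: fresh scan; Z[27]=5 extend→box=[27,32)
i=28: min(r-i=4, Z[1]=0)=0; Z[28]=0
i=29: min(r-i=3, Z[2]=1)=1; Z[29]=1
i=30: min(r-i=2, Z[3]=2)=2; Z[30]=3 extend→box=[30,33)
i=31: min(r-i=2, Z[1]=0)=0; Z[31]=0
i=32: min(r-i=1, Z[2]=1)=1; Z[32]=3 extend→box=[32,35)
i=33: min(r-i=2, Z[1]=0)=0; Z[33]=0
i=34: min(r-i=1, Z[2]=1)=1; Z[34]=3 extend→box=[34,37)
i=35: min(r-i=2, Z[1]=0)=0; Z[35]=0
i=36: min(r-i=1, Z[2]=1)=1; Z[36]=1

[37, 0, 1, 2, 0, 0, 1, 3, 0, 3, 0, 5, 0, 1, 4, 0, 1, 1, 2, 0, 0, 0, 0, 1, 2, 0, 0, 5, 0, 1, 3, 0, 3, 0, 3, 0, 1]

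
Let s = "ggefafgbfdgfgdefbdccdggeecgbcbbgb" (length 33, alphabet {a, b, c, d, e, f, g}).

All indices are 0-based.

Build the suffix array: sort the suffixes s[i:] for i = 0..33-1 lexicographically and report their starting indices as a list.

[4, 32, 29, 27, 16, 7, 30, 28, 18, 19, 25, 17, 13, 9, 20, 24, 23, 2, 14, 3, 15, 8, 5, 11, 31, 26, 6, 12, 22, 1, 10, 21, 0]

rank→(start, suffix):
  0 → (4, 'afgbfdgfgdefbdccdggeecgbcbbgb')
  1 → (32, 'b')
  2 → (29, 'bbgb')
  3 → (27, 'bcbbgb')
  4 → (16, 'bdccdggeecgbcbbgb')
  5 → (7, 'bfdgfgdefbdccdggeecgbcbbgb')
  6 → (30, 'bgb')
  7 → (28, 'cbbgb')
  8 → (18, 'ccdggeecgbcbbgb')
  9 → (19, 'cdggeecgbcbbgb')
  10 → (25, 'cgbcbbgb')
  11 → (17, 'dccdggeecgbcbbgb')
  12 → (13, 'defbdccdggeecgbcbbgb')
  13 → (9, 'dgfgdefbdccdggeecgbcbbgb')
  14 → (20, 'dggeecgbcbbgb')
  15 → (24, 'ecgbcbbgb')
  16 → (23, 'eecgbcbbgb')
  17 → (2, 'efafgbfdgfgdefbdccdggeecgbcbbgb')
  18 → (14, 'efbdccdggeecgbcbbgb')
  19 → (3, 'fafgbfdgfgdefbdccdggeecgbcbbgb')
  20 → (15, 'fbdccdggeecgbcbbgb')
  21 → (8, 'fdgfgdefbdccdggeecgbcbbgb')
  22 → (5, 'fgbfdgfgdefbdccdggeecgbcbbgb')
  23 → (11, 'fgdefbdccdggeecgbcbbgb')
  24 → (31, 'gb')
  25 → (26, 'gbcbbgb')
  26 → (6, 'gbfdgfgdefbdccdggeecgbcbbgb')
  27 → (12, 'gdefbdccdggeecgbcbbgb')
  28 → (22, 'geecgbcbbgb')
  29 → (1, 'gefafgbfdgfgdefbdccdggeecgbcbbgb')
  30 → (10, 'gfgdefbdccdggeecgbcbbgb')
  31 → (21, 'ggeecgbcbbgb')
  32 → (0, 'ggefafgbfdgfgdefbdccdggeecgbcbbgb')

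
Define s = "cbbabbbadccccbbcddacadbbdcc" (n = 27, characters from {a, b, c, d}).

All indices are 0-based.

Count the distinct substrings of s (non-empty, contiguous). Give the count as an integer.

340

sorted suffixes:
  #0 SA[0]=3  'abbbadccccbbcddacadbbdcc'
  #1 SA[1]=18  'acadbbdcc'
  #2 SA[2]=20  'adbbdcc'
  #3 SA[3]=7  'adccccbbcddacadbbdcc'
  #4 SA[4]=2  'babbbadccccbbcddacadbbdcc'
  #5 SA[5]=6  'badccccbbcddacadbbdcc'
  #6 SA[6]=1  'bbabbbadccccbbcddacadbbdcc'
  #7 SA[7]=5  'bbadccccbbcddacadbbdcc'
  #8 SA[8]=4  'bbbadccccbbcddacadbbdcc'
  #9 SA[9]=13  'bbcddacadbbdcc'
  #10 SA[10]=22  'bbdcc'
  #11 SA[11]=14  'bcddacadbbdcc'
  #12 SA[12]=23  'bdcc'
  #13 SA[13]=26  'c'
  #14 SA[14]=19  'cadbbdcc'
  #15 SA[15]=0  'cbbabbbadccccbbcddacadbbdcc'
  #16 SA[16]=12  'cbbcddacadbbdcc'
  #17 SA[17]=25  'cc'
  #18 SA[18]=11  'ccbbcddacadbbdcc'
  #19 SA[19]=10  'cccbbcddacadbbdcc'
  #20 SA[20]=9  'ccccbbcddacadbbdcc'
  #21 SA[21]=15  'cddacadbbdcc'
  #22 SA[22]=17  'dacadbbdcc'
  #23 SA[23]=21  'dbbdcc'
  #24 SA[24]=24  'dcc'
  #25 SA[25]=8  'dccccbbcddacadbbdcc'
  #26 SA[26]=16  'ddacadbbdcc'

SA = [3, 18, 20, 7, 2, 6, 1, 5, 4, 13, 22, 14, 23, 26, 19, 0, 12, 25, 11, 10, 9, 15, 17, 21, 24, 8, 16]
[i] adj suffixes → lcp
  [1] 3/18 → 1 ('a')
  [2] 18/20 → 1 ('a')
  [3] 20/7 → 2 ('ad')
  [4] 7/2 → 0 ('')
  [5] 2/6 → 2 ('ba')
  [6] 6/1 → 1 ('b')
  [7] 1/5 → 3 ('bba')
  [8] 5/4 → 2 ('bb')
  [9] 4/13 → 2 ('bb')
  [10] 13/22 → 2 ('bb')
  [11] 22/14 → 1 ('b')
  [12] 14/23 → 1 ('b')
  [13] 23/26 → 0 ('')
  [14] 26/19 → 1 ('c')
  [15] 19/0 → 1 ('c')
  [16] 0/12 → 3 ('cbb')
  [17] 12/25 → 1 ('c')
  [18] 25/11 → 2 ('cc')
  [19] 11/10 → 2 ('cc')
  [20] 10/9 → 3 ('ccc')
  [21] 9/15 → 1 ('c')
  [22] 15/17 → 0 ('')
  [23] 17/21 → 1 ('d')
  [24] 21/24 → 1 ('d')
  [25] 24/8 → 3 ('dcc')
  [26] 8/16 → 1 ('d')

n(n+1)/2 = 27·28/2 = 378
Σ LCP = 0 + 1 + 1 + 2 + 0 + 2 + 1 + 3 + 2 + 2 + 2 + 1 + 1 + 0 + 1 + 1 + 3 + 1 + 2 + 2 + 3 + 1 + 0 + 1 + 1 + 3 + 1 = 38
distinct = 378 − 38 = 340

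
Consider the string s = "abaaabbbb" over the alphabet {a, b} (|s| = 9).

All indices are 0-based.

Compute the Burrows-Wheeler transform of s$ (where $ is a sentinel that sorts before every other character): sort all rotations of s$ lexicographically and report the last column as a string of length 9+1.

bba$ababba

rank  rotation    last
    0  $abaaabbbb  b
    1  aaabbbb$ab  b
    2  aabbbb$aba  a
    3  abaaabbbb$  $
    4  abbbb$abaa  a
    5  b$abaaabbb  b
    6  baaabbbb$a  a
    7  bb$abaaabb  b
    8  bbb$abaaab  b
    9  bbbb$abaaa  a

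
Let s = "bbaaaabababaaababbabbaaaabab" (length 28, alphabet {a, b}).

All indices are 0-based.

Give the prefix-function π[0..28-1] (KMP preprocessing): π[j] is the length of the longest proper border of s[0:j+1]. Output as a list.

π[0] = 0
j=1 s[j]='b': π[1]=1 (border 'b')
j=2 s[j]='a': k: 1→0; π[2]=0 (border '')
j=3 s[j]='a': π[3]=0 (border '')
j=4 s[j]='a': π[4]=0 (border '')
j=5 s[j]='a': π[5]=0 (border '')
j=6 s[j]='b': π[6]=1 (border 'b')
j=7 s[j]='a': k: 1→0; π[7]=0 (border '')
j=8 s[j]='b': π[8]=1 (border 'b')
j=9 s[j]='a': k: 1→0; π[9]=0 (border '')
j=10 s[j]='b': π[10]=1 (border 'b')
j=11 s[j]='a': k: 1→0; π[11]=0 (border '')
j=12 s[j]='a': π[12]=0 (border '')
j=13 s[j]='a': π[13]=0 (border '')
j=14 s[j]='b': π[14]=1 (border 'b')
j=15 s[j]='a': k: 1→0; π[15]=0 (border '')
j=16 s[j]='b': π[16]=1 (border 'b')
j=17 s[j]='b': π[17]=2 (border 'bb')
j=18 s[j]='a': π[18]=3 (border 'bba')
j=19 s[j]='b': k: 3→0; π[19]=1 (border 'b')
j=20 s[j]='b': π[20]=2 (border 'bb')
j=21 s[j]='a': π[21]=3 (border 'bba')
j=22 s[j]='a': π[22]=4 (border 'bbaa')
j=23 s[j]='a': π[23]=5 (border 'bbaaa')
j=24 s[j]='a': π[24]=6 (border 'bbaaaa')
j=25 s[j]='b': π[25]=7 (border 'bbaaaab')
j=26 s[j]='a': π[26]=8 (border 'bbaaaaba')
j=27 s[j]='b': π[27]=9 (border 'bbaaaabab')

[0, 1, 0, 0, 0, 0, 1, 0, 1, 0, 1, 0, 0, 0, 1, 0, 1, 2, 3, 1, 2, 3, 4, 5, 6, 7, 8, 9]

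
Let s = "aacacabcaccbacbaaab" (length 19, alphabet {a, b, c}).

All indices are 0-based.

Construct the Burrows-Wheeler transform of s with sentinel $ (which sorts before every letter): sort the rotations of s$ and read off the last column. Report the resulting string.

rank  rotation              last
    0  $aacacabcaccbacbaaab  b
    1  aaab$aacacabcaccbacb  b
    2  aab$aacacabcaccbacba  a
    3  aacacabcaccbacbaaab$  $
    4  ab$aacacabcaccbacbaa  a
    5  abcaccbacbaaab$aacac  c
    6  acabcaccbacbaaab$aac  c
    7  acacabcaccbacbaaab$a  a
    8  acbaaab$aacacabcaccb  b
    9  accbacbaaab$aacacabc  c
   10  b$aacacabcaccbacbaaa  a
   11  baaab$aacacabcaccbac  c
   12  bacbaaab$aacacabcacc  c
   13  bcaccbacbaaab$aacaca  a
   14  cabcaccbacbaaab$aaca  a
   15  cacabcaccbacbaaab$aa  a
   16  caccbacbaaab$aacacab  b
   17  cbaaab$aacacabcaccba  a
   18  cbacbaaab$aacacabcac  c
   19  ccbacbaaab$aacacabca  a

bba$accabcaccaaabaca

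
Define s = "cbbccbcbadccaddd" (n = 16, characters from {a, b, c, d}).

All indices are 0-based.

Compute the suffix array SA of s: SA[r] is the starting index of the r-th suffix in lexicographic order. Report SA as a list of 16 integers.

sorted suffixes:
  #0 SA[0]=8  'adccaddd'
  #1 SA[1]=12  'addd'
  #2 SA[2]=7  'badccaddd'
  #3 SA[3]=1  'bbccbcbadccaddd'
  #4 SA[4]=5  'bcbadccaddd'
  #5 SA[5]=2  'bccbcbadccaddd'
  #6 SA[6]=11  'caddd'
  #7 SA[7]=6  'cbadccaddd'
  #8 SA[8]=0  'cbbccbcbadccaddd'
  #9 SA[9]=4  'cbcbadccaddd'
  #10 SA[10]=10  'ccaddd'
  #11 SA[11]=3  'ccbcbadccaddd'
  #12 SA[12]=15  'd'
  #13 SA[13]=9  'dccaddd'
  #14 SA[14]=14  'dd'
  #15 SA[15]=13  'ddd'

[8, 12, 7, 1, 5, 2, 11, 6, 0, 4, 10, 3, 15, 9, 14, 13]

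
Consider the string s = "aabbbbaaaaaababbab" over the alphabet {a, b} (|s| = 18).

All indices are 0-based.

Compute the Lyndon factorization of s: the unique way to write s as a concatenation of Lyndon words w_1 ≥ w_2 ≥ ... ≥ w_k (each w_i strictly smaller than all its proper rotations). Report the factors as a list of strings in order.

emit factor 1: 'aabbbb' (i=0, period=6)
emit factor 2: 'aaaaaababbab' (i=6, period=12)

["aabbbb", "aaaaaababbab"]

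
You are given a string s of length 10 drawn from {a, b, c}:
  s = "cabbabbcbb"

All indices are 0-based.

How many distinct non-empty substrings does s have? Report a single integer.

44

rank | idx | suffix
   0 |   1 | abbabbcbb
   1 |   4 | abbcbb
   2 |   9 | b
   3 |   3 | babbcbb
   4 |   8 | bb
   5 |   2 | bbabbcbb
   6 |   5 | bbcbb
   7 |   6 | bcbb
   8 |   0 | cabbabbcbb
   9 |   7 | cbb

SA = [1, 4, 9, 3, 8, 2, 5, 6, 0, 7]
[i] adj suffixes → lcp
  [1] 1/4 → 3 ('abb')
  [2] 4/9 → 0 ('')
  [3] 9/3 → 1 ('b')
  [4] 3/8 → 1 ('b')
  [5] 8/2 → 2 ('bb')
  [6] 2/5 → 2 ('bb')
  [7] 5/6 → 1 ('b')
  [8] 6/0 → 0 ('')
  [9] 0/7 → 1 ('c')

n(n+1)/2 = 10·11/2 = 55
Σ LCP = 0 + 3 + 0 + 1 + 1 + 2 + 2 + 1 + 0 + 1 = 11
distinct = 55 − 11 = 44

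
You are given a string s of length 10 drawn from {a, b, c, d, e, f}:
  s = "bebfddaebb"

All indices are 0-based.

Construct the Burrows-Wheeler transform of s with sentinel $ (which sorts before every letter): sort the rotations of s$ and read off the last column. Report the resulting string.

rank  rotation     last
    0  $bebfddaebb  b
    1  aebb$bebfdd  d
    2  b$bebfddaeb  b
    3  bb$bebfddae  e
    4  bebfddaebb$  $
    5  bfddaebb$be  e
    6  daebb$bebfd  d
    7  ddaebb$bebf  f
    8  ebb$bebfdda  a
    9  ebfddaebb$b  b
   10  fddaebb$beb  b

bdbe$edfabb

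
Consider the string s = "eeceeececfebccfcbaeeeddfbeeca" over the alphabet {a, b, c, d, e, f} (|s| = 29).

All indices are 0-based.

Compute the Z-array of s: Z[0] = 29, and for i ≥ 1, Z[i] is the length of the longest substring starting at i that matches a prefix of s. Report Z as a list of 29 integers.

Z[0]=29
i=1: outside box; Z[1]=1 grow→box=[1,2)
i=2: outside box; Z[2]=0
i=3: outside box; Z[3]=2 grow→box=[3,5)
i=4: min(r-i=1, Z[1]=1)=1; Z[4]=4 grow→box=[4,8)
i=5: min(r-i=3, Z[1]=1)=1; Z[5]=1
i=6: min(r-i=2, Z[2]=0)=0; Z[6]=0
i=7: min(r-i=1, Z[3]=2)=1; Z[7]=1
i=8: outside box; Z[8]=0
i=9: outside box; Z[9]=0
i=10: outside box; Z[10]=1 grow→box=[10,11)
i=11: outside box; Z[11]=0
i=12: outside box; Z[12]=0
i=13: outside box; Z[13]=0
i=14: outside box; Z[14]=0
i=15: outside box; Z[15]=0
i=16: outside box; Z[16]=0
i=17: outside box; Z[17]=0
i=18: outside box; Z[18]=2 grow→box=[18,20)
i=19: min(r-i=1, Z[1]=1)=1; Z[19]=2 grow→box=[19,21)
i=20: min(r-i=1, Z[1]=1)=1; Z[20]=1
i=21: outside box; Z[21]=0
i=22: outside box; Z[22]=0
i=23: outside box; Z[23]=0
i=24: outside box; Z[24]=0
i=25: outside box; Z[25]=3 grow→box=[25,28)
i=26: min(r-i=2, Z[1]=1)=1; Z[26]=1
i=27: min(r-i=1, Z[2]=0)=0; Z[27]=0
i=28: outside box; Z[28]=0

[29, 1, 0, 2, 4, 1, 0, 1, 0, 0, 1, 0, 0, 0, 0, 0, 0, 0, 2, 2, 1, 0, 0, 0, 0, 3, 1, 0, 0]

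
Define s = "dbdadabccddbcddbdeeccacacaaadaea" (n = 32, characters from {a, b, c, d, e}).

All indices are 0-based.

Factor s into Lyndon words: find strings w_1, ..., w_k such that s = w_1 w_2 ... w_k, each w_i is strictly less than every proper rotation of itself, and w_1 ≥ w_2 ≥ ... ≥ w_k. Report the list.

["d", "bd", "ad", "abccddbcddbdeeccacac", "aaadae", "a"]

emit factor 1: 'd' (i=0, period=1)
emit factor 2: 'bd' (i=1, period=2)
emit factor 3: 'ad' (i=3, period=2)
emit factor 4: 'abccddbcddbdeeccacac' (i=5, period=20)
emit factor 5: 'aaadae' (i=25, period=6)
emit factor 6: 'a' (i=31, period=1)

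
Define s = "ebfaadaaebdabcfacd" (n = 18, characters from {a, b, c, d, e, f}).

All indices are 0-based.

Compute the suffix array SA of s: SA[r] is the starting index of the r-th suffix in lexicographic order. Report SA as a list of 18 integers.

rank | idx | suffix
   0 |   3 | aadaaebdabcfacd
   1 |   6 | aaebdabcfacd
   2 |  11 | abcfacd
   3 |  15 | acd
   4 |   4 | adaaebdabcfacd
   5 |   7 | aebdabcfacd
   6 |  12 | bcfacd
   7 |   9 | bdabcfacd
   8 |   1 | bfaadaaebdabcfacd
   9 |  16 | cd
  10 |  13 | cfacd
  11 |  17 | d
  12 |   5 | daaebdabcfacd
  13 |  10 | dabcfacd
  14 |   8 | ebdabcfacd
  15 |   0 | ebfaadaaebdabcfacd
  16 |   2 | faadaaebdabcfacd
  17 |  14 | facd

[3, 6, 11, 15, 4, 7, 12, 9, 1, 16, 13, 17, 5, 10, 8, 0, 2, 14]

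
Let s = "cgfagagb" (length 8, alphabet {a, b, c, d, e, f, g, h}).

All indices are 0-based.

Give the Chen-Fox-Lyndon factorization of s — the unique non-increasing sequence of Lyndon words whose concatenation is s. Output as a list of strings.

emit factor 1: 'cgf' (i=0, period=3)
emit factor 2: 'agagb' (i=3, period=5)

["cgf", "agagb"]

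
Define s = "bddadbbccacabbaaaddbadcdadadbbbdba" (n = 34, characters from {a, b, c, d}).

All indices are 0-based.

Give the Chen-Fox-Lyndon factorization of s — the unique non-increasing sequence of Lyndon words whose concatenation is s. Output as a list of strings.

emit factor 1: 'bdd' (i=0, period=3)
emit factor 2: 'adbbcc' (i=3, period=6)
emit factor 3: 'ac' (i=9, period=2)
emit factor 4: 'abb' (i=11, period=3)
emit factor 5: 'aaaddbadcdadadbbbdb' (i=14, period=19)
emit factor 6: 'a' (i=33, period=1)

["bdd", "adbbcc", "ac", "abb", "aaaddbadcdadadbbbdb", "a"]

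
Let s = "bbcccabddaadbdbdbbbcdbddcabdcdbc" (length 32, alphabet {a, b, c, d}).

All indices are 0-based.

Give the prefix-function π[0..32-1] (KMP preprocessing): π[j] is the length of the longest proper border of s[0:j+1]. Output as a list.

[0, 1, 0, 0, 0, 0, 1, 0, 0, 0, 0, 0, 1, 0, 1, 0, 1, 2, 2, 3, 0, 1, 0, 0, 0, 0, 1, 0, 0, 0, 1, 0]

π[0] = 0
j=1 s[j]='b': π[1]=1 (border 'b')
j=2 s[j]='c': k: 1→0; π[2]=0 (border '')
j=3 s[j]='c': π[3]=0 (border '')
j=4 s[j]='c': π[4]=0 (border '')
j=5 s[j]='a': π[5]=0 (border '')
j=6 s[j]='b': π[6]=1 (border 'b')
j=7 s[j]='d': k: 1→0; π[7]=0 (border '')
j=8 s[j]='d': π[8]=0 (border '')
j=9 s[j]='a': π[9]=0 (border '')
j=10 s[j]='a': π[10]=0 (border '')
j=11 s[j]='d': π[11]=0 (border '')
j=12 s[j]='b': π[12]=1 (border 'b')
j=13 s[j]='d': k: 1→0; π[13]=0 (border '')
j=14 s[j]='b': π[14]=1 (border 'b')
j=15 s[j]='d': k: 1→0; π[15]=0 (border '')
j=16 s[j]='b': π[16]=1 (border 'b')
j=17 s[j]='b': π[17]=2 (border 'bb')
j=18 s[j]='b': k: 2→1; π[18]=2 (border 'bb')
j=19 s[j]='c': π[19]=3 (border 'bbc')
j=20 s[j]='d': k: 3→0; π[20]=0 (border '')
j=21 s[j]='b': π[21]=1 (border 'b')
j=22 s[j]='d': k: 1→0; π[22]=0 (border '')
j=23 s[j]='d': π[23]=0 (border '')
j=24 s[j]='c': π[24]=0 (border '')
j=25 s[j]='a': π[25]=0 (border '')
j=26 s[j]='b': π[26]=1 (border 'b')
j=27 s[j]='d': k: 1→0; π[27]=0 (border '')
j=28 s[j]='c': π[28]=0 (border '')
j=29 s[j]='d': π[29]=0 (border '')
j=30 s[j]='b': π[30]=1 (border 'b')
j=31 s[j]='c': k: 1→0; π[31]=0 (border '')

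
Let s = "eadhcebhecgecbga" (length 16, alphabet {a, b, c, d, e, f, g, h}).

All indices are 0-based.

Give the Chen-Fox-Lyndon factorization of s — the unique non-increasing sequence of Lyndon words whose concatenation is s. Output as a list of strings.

["e", "adhcebhecgecbg", "a"]

emit factor 1: 'e' (i=0, period=1)
emit factor 2: 'adhcebhecgecbg' (i=1, period=14)
emit factor 3: 'a' (i=15, period=1)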